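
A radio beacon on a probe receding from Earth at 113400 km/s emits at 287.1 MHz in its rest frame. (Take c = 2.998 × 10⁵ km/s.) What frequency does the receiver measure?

192.8 MHz

β = v/c = 113400/299800 = 0.3783.
Relativistic Doppler for frequency: f' = f₀ · √((1 − β)/(1 + β)).
f' = 287.1 × √(0.6217/1.3783) = 287.1 × 0.67165 ≈ 192.8 MHz.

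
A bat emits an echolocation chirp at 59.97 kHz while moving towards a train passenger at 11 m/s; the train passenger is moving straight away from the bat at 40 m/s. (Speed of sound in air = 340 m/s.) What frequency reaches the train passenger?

General Doppler shift: f' = f · (v − v_o)/(v − v_s).
f' = 59.97 × (340 − 40)/(340 − 11) = 59.97 × 300/329 ≈ 54.7 kHz.

54.7 kHz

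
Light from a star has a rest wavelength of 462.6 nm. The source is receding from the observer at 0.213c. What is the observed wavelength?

Relativistic Doppler for wavelength: λ' = λ₀ · √((1 + β)/(1 − β)).
λ' = 462.6 × √(1.2130/0.7870) = 462.6 × 1.24149 ≈ 574.3 nm.

574.3 nm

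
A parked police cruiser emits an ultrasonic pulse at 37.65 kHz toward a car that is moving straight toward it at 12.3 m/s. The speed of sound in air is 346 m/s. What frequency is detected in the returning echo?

At the car (a moving observer), f₁ = f₀ · (v + u)/v = 37.65 × 358.3/346 ≈ 39.0 kHz.
The reflection then acts as a moving source: f₂ = f₁ · v/(v − u) ≈ 40.4 kHz.

40.4 kHz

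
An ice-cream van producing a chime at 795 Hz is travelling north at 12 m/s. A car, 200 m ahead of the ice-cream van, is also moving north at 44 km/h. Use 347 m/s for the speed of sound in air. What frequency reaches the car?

44 km/h = 12.22 m/s.
The car is ahead, so the ice-cream van is moving toward it while the car is moving away from the ice-cream van.
Both move, so f' = f · (v − v_o)/(v − v_s).
f' = 795 × (347 − 12.22)/(347 − 12) = 795 × 334.78/335 ≈ 794 Hz.

794 Hz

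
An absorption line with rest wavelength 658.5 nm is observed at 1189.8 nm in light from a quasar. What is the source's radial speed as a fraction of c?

0.531c

λ'/λ₀ = 1.8068 > 1 (redshift), so the source is receding.
λ'/λ₀ = √((1 + β)/(1 − β)) for a receding source ⇒ β = (r² − 1)/(r² + 1) with r = λ'/λ₀.
β = (3.2646 − 1)/(3.2646 + 1) ≈ 0.531.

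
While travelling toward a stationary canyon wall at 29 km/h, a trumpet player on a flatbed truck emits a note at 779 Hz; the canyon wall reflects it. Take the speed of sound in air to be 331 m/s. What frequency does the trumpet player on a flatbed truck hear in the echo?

818 Hz

29 km/h = 8.056 m/s.
The canyon wall receives the sound from a moving source: f₁ = f₀ · v/(v − v_e) = 779 × 331/322.94 ≈ 798 Hz.
On the return leg the trumpet player on a flatbed truck is a moving observer: f₂ = f₁ · (v + v_e)/v = 798 × 339.06/331 ≈ 818 Hz.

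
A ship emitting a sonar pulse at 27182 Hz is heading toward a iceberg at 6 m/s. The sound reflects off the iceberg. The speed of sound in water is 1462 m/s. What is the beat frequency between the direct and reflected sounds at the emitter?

The iceberg receives the sound from a moving source: f₁ = f₀ · v/(v − v_e) = 27182 × 1462/1456 ≈ 27294 Hz.
On the return leg the ship is a moving observer: f₂ = f₁ · (v + v_e)/v = 27294 × 1468/1462 ≈ 27406 Hz.
Equivalently f₂ = f₀ · (v + v_e)/(v − v_e).
Beat against the emitted tone: |f₂ − f₀| = 2v_e·f₀/(v − v_e) = 2 × 6 × 27182/1456 ≈ 224 Hz.

224 Hz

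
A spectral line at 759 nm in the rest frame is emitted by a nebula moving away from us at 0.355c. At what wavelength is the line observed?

Relativistic Doppler for wavelength: λ' = λ₀ · √((1 + β)/(1 − β)).
λ' = 759 × √(1.3550/0.6450) = 759 × 1.44941 ≈ 1100.1 nm.

1100.1 nm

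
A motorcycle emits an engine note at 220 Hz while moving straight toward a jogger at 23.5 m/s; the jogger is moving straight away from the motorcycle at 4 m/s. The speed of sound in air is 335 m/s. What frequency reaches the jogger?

Both move, so f' = f · (v − v_o)/(v − v_s).
f' = 220 × (335 − 4)/(335 − 23.5) = 220 × 331/311.5 ≈ 234 Hz.

234 Hz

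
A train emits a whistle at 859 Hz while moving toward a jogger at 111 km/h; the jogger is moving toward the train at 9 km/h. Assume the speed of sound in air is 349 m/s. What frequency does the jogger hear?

111 km/h = 30.83 m/s; 9 km/h = 2.5 m/s.
General Doppler shift: f' = f · (v + v_o)/(v − v_s).
f' = 859 × (349 + 2.5)/(349 − 30.83) = 859 × 351.5/318.17 ≈ 949 Hz.

949 Hz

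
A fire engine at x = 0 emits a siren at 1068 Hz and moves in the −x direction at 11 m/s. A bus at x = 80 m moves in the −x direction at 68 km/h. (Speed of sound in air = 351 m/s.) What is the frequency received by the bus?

68 km/h = 18.89 m/s.
The observer lies on the +x side, so the source is heading away from the observer and the observer is heading toward the source.
Both move, so f' = f · (v + v_o)/(v + v_s).
f' = 1068 × (351 + 18.89)/(351 + 11) = 1068 × 369.89/362 ≈ 1091 Hz.

1091 Hz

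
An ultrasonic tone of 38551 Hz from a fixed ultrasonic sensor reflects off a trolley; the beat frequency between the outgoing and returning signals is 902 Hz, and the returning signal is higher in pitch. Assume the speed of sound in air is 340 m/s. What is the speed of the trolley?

Double Doppler shift off a moving reflector: f₂ = f₀ · (v + u)/(v − u) (u > 0 toward emitter).
Returning signal is higher, so f₂ = f₀ + Δf = 38551 + 902 = 39453 Hz.
Rearranging, u = v · (f₂ − f₀)/(f₂ + f₀) = 340 × 902/78004 ≈ 3.9 m/s.
So the trolley is moving at 3.9 m/s toward the emitter.

3.9 m/s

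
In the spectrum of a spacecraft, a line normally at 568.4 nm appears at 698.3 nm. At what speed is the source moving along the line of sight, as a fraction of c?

λ'/λ₀ = 1.2285 > 1 (redshift), so the source is receding.
λ'/λ₀ = √((1 + β)/(1 − β)) for a receding source ⇒ β = (r² − 1)/(r² + 1) with r = λ'/λ₀.
β = (1.5093 − 1)/(1.5093 + 1) ≈ 0.203.

0.203c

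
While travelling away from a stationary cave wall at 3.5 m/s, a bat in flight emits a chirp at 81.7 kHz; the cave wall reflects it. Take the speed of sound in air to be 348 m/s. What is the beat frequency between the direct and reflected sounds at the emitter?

The cave wall receives the sound from a moving source: f₁ = f₀ · v/(v + v_e) = 81.7 × 348/351.5 ≈ 80.886 kHz.
On the return leg the bat in flight is a moving observer: f₂ = f₁ · (v − v_e)/v = 80.886 × 344.5/348 ≈ 80.073 kHz.
Equivalently f₂ = f₀ · (v − v_e)/(v + v_e).
Beat against the emitted tone (with f₀ = 81700 Hz): |f₂ − f₀| = 2v_e·f₀/(v + v_e) = 2 × 3.5 × 81700/351.5 ≈ 1627 Hz.

1627 Hz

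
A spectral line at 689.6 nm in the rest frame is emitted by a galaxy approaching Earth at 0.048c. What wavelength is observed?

Relativistic Doppler for wavelength: λ' = λ₀ · √((1 − β)/(1 + β)).
λ' = 689.6 × √(0.9520/1.0480) = 689.6 × 0.95310 ≈ 657.3 nm.

657.3 nm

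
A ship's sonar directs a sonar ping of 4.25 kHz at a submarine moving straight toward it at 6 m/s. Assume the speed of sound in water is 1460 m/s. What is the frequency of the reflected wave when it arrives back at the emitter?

At the submarine (a moving observer), f₁ = f₀ · (v + u)/v = 4.25 × 1466/1460 ≈ 4.27 kHz.
On reflection it acts as a source moving toward the stationary detector: f₂ = f₁ · v/(v − u) = 4.27 × 1460/1454 ≈ 4.29 kHz.

4.29 kHz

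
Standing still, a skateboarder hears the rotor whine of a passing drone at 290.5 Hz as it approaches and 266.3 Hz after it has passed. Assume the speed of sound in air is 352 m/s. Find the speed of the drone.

f₁/f₂ = (v + v_s)/(v − v_s), so v_s = v · (f₁ − f₂)/(f₁ + f₂).
v_s = 352 × (290.5 − 266.3)/(290.5 + 266.3) = 352 × 24.2/556.8 ≈ 15.3 m/s.

15.3 m/s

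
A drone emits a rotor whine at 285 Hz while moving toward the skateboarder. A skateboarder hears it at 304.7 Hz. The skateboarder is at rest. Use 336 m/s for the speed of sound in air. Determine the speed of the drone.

21.7 m/s

f' = f · v/(v − v_s) ⇒ v_s = v · |1 − f/f'|.
v_s = 336 × |1 − 285/304.7| = 336 × 0.06465 ≈ 21.7 m/s.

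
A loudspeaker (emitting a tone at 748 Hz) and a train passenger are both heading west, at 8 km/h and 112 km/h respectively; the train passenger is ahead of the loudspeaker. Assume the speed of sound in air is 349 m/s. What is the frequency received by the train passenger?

686 Hz

8 km/h = 2.222 m/s; 112 km/h = 31.11 m/s.
The train passenger is ahead, so the loudspeaker is moving toward it while the train passenger is moving away from the loudspeaker.
With source approaching and observer receding, f' = f · (v − v_o)/(v − v_s).
f' = 748 × (349 − 31.11)/(349 − 2.222) = 748 × 317.89/346.78 ≈ 686 Hz.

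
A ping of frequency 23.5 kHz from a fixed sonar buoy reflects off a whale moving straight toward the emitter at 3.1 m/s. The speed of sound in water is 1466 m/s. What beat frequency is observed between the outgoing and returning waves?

The whale first receives the wave as a moving observer: f₁ = f₀ · (v + u)/v = 23.5 × (1466 + 3.1)/1466 ≈ 23.5497 kHz.
On reflection it acts as a source moving toward the stationary detector: f₂ = f₁ · v/(v − u) = 23.5497 × 1466/1462.9 ≈ 23.5996 kHz.
Equivalently f₂ = f₀ · (v + u)/(v − u).
Beat frequency (with f₀ = 23500 Hz): |f₂ − f₀| = 2u·f₀/(v − u) = 2 × 3.1 × 23500/1462.9 ≈ 100 Hz.

100 Hz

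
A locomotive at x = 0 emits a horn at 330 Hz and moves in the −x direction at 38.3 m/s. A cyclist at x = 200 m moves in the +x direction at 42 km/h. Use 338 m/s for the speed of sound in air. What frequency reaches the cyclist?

286 Hz

42 km/h = 11.67 m/s.
The observer lies on the +x side, so the source is heading away from the observer and the observer is heading away from the source.
With source receding and observer receding, f' = f · (v − v_o)/(v + v_s).
f' = 330 × (338 − 11.67)/(338 + 38.3) = 330 × 326.33/376.3 ≈ 286 Hz.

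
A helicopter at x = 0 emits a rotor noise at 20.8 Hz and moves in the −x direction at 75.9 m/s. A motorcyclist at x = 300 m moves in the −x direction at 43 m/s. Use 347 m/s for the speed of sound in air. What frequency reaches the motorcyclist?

The observer lies on the +x side, so the source is heading away from the observer and the observer is heading toward the source.
General Doppler shift: f' = f · (v + v_o)/(v + v_s).
f' = 20.8 × (347 + 43)/(347 + 75.9) = 20.8 × 390/422.9 ≈ 19.2 Hz.

19.2 Hz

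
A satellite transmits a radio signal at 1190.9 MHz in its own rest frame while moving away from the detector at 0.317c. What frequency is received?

Relativistic Doppler for frequency: f' = f₀ · √((1 − β)/(1 + β)).
f' = 1190.9 × √(0.6830/1.3170) = 1190.9 × 0.72014 ≈ 857.6 MHz.

857.6 MHz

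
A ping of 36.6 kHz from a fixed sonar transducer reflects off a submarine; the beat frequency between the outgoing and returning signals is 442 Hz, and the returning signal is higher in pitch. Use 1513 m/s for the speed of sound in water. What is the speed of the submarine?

Double Doppler shift off a moving reflector: f₂ = f₀ · (v + u)/(v − u) (u > 0 toward emitter).
Returning signal is higher, so f₂ = f₀ + Δf = 36600 + 442 = 37042 Hz.
Rearranging, u = v · (f₂ − f₀)/(f₂ + f₀) = 1513 × 442/73642 ≈ 9.1 m/s.
So the submarine is moving at 9.1 m/s toward the emitter.

9.1 m/s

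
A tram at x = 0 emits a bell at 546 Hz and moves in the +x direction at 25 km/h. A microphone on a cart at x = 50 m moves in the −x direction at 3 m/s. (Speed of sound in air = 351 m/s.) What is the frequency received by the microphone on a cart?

25 km/h = 6.944 m/s.
The observer lies on the +x side, so the source is heading toward the observer and the observer is heading toward the source.
General Doppler shift: f' = f · (v + v_o)/(v − v_s).
f' = 546 × (351 + 3)/(351 − 6.944) = 546 × 354/344.06 ≈ 562 Hz.

562 Hz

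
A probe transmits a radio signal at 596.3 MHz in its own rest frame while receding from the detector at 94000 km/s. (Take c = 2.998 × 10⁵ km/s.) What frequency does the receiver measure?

β = v/c = 94000/299800 = 0.3135.
Relativistic Doppler for frequency: f' = f₀ · √((1 − β)/(1 + β)).
f' = 596.3 × √(0.6865/1.3135) = 596.3 × 0.72291 ≈ 431.1 MHz.

431.1 MHz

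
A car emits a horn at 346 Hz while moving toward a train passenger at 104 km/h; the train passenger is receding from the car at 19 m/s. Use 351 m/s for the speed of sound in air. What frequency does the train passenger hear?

104 km/h = 28.89 m/s.
With source approaching and observer receding, f' = f · (v − v_o)/(v − v_s).
f' = 346 × (351 − 19)/(351 − 28.89) = 346 × 332/322.11 ≈ 357 Hz.

357 Hz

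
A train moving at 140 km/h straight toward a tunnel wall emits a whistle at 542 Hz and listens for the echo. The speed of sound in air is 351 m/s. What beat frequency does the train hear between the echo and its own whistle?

140 km/h = 38.89 m/s.
The tunnel wall receives the sound from a moving source: f₁ = f₀ · v/(v − v_e) = 542 × 351/312.11 ≈ 609.5 Hz.
On the return leg the train is a moving observer: f₂ = f₁ · (v + v_e)/v = 609.5 × 389.89/351 ≈ 677.1 Hz.
Equivalently f₂ = f₀ · (v + v_e)/(v − v_e).
Beat against the emitted tone: |f₂ − f₀| = 2v_e·f₀/(v − v_e) = 2 × 38.89 × 542/312.11 ≈ 135 Hz.

135 Hz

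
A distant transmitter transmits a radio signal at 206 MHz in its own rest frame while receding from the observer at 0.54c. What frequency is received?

112.6 MHz

Relativistic Doppler for frequency: f' = f₀ · √((1 − β)/(1 + β)).
f' = 206 × √(0.4600/1.5400) = 206 × 0.54654 ≈ 112.6 MHz.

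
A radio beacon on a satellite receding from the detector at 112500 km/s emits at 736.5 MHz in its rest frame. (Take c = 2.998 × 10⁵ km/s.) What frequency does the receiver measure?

496.4 MHz

β = v/c = 112500/299800 = 0.3753.
Relativistic Doppler for frequency: f' = f₀ · √((1 − β)/(1 + β)).
f' = 736.5 × √(0.6247/1.3753) = 736.5 × 0.67400 ≈ 496.4 MHz.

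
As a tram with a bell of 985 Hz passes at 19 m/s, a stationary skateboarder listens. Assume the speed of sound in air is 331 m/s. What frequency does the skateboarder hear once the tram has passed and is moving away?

Receding: f₂ = f · v/(v + v_s) = 985 × 331/350 ≈ 932 Hz.

932 Hz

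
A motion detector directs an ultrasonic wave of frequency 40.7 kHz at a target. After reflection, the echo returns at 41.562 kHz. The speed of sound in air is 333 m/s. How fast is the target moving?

3.5 m/s

Double Doppler shift off a moving reflector: f₂ = f₀ · (v + u)/(v − u) (u > 0 toward emitter).
Rearranging, u = v · (f₂ − f₀)/(f₂ + f₀) = 333 × 0.862/82.262 ≈ 3.5 m/s.
So the target is moving at 3.5 m/s toward the emitter.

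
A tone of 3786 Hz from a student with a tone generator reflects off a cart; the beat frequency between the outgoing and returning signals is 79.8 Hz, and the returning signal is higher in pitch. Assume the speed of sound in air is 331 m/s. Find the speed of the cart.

3.5 m/s

Double Doppler shift off a moving reflector: f₂ = f₀ · (v + u)/(v − u) (u > 0 toward emitter).
Returning signal is higher, so f₂ = f₀ + Δf = 3786 + 79.8 = 3865.8 Hz.
Rearranging, u = v · (f₂ − f₀)/(f₂ + f₀) = 331 × 79.8/7651.8 ≈ 3.5 m/s.
So the cart is moving at 3.5 m/s toward the emitter.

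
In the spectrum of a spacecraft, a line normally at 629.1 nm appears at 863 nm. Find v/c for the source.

0.306c

λ'/λ₀ = 1.3718 > 1 (redshift), so the source is receding.
λ'/λ₀ = √((1 + β)/(1 − β)) for a receding source ⇒ β = (r² − 1)/(r² + 1) with r = λ'/λ₀.
β = (1.8818 − 1)/(1.8818 + 1) ≈ 0.306.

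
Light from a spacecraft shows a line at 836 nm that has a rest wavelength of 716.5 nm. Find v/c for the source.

0.153

λ'/λ₀ = 1.1668 > 1 (redshift), so the source is receding.
λ'/λ₀ = √((1 + β)/(1 − β)) for a receding source ⇒ β = (r² − 1)/(r² + 1) with r = λ'/λ₀.
β = (1.3614 − 1)/(1.3614 + 1) ≈ 0.153.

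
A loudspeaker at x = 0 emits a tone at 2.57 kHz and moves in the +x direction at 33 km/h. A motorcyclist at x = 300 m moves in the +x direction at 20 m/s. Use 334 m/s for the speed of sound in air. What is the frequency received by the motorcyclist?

33 km/h = 9.167 m/s.
The observer lies on the +x side, so the source is heading toward the observer and the observer is heading away from the source.
With source approaching and observer receding, f' = f · (v − v_o)/(v − v_s).
f' = 2.57 × (334 − 20)/(334 − 9.167) = 2.57 × 314/324.83 ≈ 2.48 kHz.

2.48 kHz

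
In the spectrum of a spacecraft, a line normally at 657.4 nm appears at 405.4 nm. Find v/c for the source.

0.449c

λ'/λ₀ = 0.6167 < 1 (blueshift), so the source is approaching.
λ'/λ₀ = √((1 − β)/(1 + β)) for an approaching source ⇒ β = (1 − r²)/(1 + r²) with r = λ'/λ₀.
β = (1 − 0.3803)/(1 + 0.3803) ≈ 0.449.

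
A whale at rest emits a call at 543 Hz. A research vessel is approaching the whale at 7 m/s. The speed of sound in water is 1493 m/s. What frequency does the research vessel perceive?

Moving observer, stationary source: f' = f · (v + v_o)/v.
f' = 543 × (1493 + 7)/1493 = 543 × 1500/1493 ≈ 546 Hz.

546 Hz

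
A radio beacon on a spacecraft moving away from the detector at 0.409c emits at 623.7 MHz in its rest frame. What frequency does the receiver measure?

403.9 MHz

Relativistic Doppler for frequency: f' = f₀ · √((1 − β)/(1 + β)).
f' = 623.7 × √(0.5910/1.4090) = 623.7 × 0.64765 ≈ 403.9 MHz.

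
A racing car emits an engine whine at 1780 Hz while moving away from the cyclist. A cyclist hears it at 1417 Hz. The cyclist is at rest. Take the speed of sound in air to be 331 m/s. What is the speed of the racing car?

f' = f · v/(v + v_s) ⇒ v_s = v · |1 − f/f'|.
v_s = 331 × |1 − 1780/1417| = 331 × 0.2562 ≈ 85 m/s.

85 m/s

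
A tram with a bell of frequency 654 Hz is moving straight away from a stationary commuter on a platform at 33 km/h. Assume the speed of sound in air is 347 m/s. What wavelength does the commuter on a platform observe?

33 km/h = 9.167 m/s.
With the source moving away from a stationary observer, f' = f · v/(v + v_s).
f' = 654 × 347/(347 + 9.167) ≈ 637 Hz.
λ' = v/f' = 347/637.168 ≈ 54.5 cm.

54.5 cm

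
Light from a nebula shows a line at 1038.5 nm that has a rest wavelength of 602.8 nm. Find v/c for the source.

0.496

λ'/λ₀ = 1.7228 > 1 (redshift), so the source is receding.
λ'/λ₀ = √((1 + β)/(1 − β)) for a receding source ⇒ β = (r² − 1)/(r² + 1) with r = λ'/λ₀.
β = (2.9680 − 1)/(2.9680 + 1) ≈ 0.496.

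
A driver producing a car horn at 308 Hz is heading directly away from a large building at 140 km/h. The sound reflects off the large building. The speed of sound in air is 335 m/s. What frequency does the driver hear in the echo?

140 km/h = 38.89 m/s.
The large building receives the sound from a moving source: f₁ = f₀ · v/(v + v_e) = 308 × 335/373.89 ≈ 276 Hz.
On the return leg the driver is a moving observer: f₂ = f₁ · (v − v_e)/v = 276 × 296.11/335 ≈ 244 Hz.

244 Hz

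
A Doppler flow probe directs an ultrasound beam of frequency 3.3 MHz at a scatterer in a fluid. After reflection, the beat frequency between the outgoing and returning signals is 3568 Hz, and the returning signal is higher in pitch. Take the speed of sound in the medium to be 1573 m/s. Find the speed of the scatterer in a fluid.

0.85 m/s

Double Doppler shift off a moving reflector: f₂ = f₀ · (v + u)/(v − u) (u > 0 toward emitter).
Returning signal is higher, so f₂ = f₀ + Δf = 3300000 + 3568 = 3303568 Hz.
Rearranging, u = v · (f₂ − f₀)/(f₂ + f₀) = 1573 × 3568/6603568 ≈ 0.85 m/s.
So the scatterer in a fluid is moving at 0.85 m/s toward the emitter.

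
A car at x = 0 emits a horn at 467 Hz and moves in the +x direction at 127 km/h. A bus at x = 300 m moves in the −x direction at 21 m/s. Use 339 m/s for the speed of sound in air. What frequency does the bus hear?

554 Hz

127 km/h = 35.28 m/s.
The observer lies on the +x side, so the source is heading toward the observer and the observer is heading toward the source.
General Doppler shift: f' = f · (v + v_o)/(v − v_s).
f' = 467 × (339 + 21)/(339 − 35.28) = 467 × 360/303.72 ≈ 554 Hz.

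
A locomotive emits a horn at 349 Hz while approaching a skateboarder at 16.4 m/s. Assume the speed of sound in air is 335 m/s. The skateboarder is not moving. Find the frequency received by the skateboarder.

367 Hz

With the source moving toward a stationary observer, f' = f · v/(v − v_s).
f' = 349 × 335/(335 − 16.4) = 349 × 335/318.6 ≈ 367 Hz.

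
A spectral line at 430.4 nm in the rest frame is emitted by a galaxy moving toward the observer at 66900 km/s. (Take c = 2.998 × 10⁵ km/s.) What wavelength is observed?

β = v/c = 66900/299800 = 0.2231.
Relativistic Doppler for wavelength: λ' = λ₀ · √((1 − β)/(1 + β)).
λ' = 430.4 × √(0.7769/1.2231) = 430.4 × 0.79695 ≈ 343.0 nm.

343.0 nm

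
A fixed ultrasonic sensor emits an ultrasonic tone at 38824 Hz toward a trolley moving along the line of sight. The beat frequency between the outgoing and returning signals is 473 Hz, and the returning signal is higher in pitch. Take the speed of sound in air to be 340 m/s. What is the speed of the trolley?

Double Doppler shift off a moving reflector: f₂ = f₀ · (v + u)/(v − u) (u > 0 toward emitter).
Returning signal is higher, so f₂ = f₀ + Δf = 38824 + 473 = 39297 Hz.
Rearranging, u = v · (f₂ − f₀)/(f₂ + f₀) = 340 × 473/78121 ≈ 2.06 m/s.
So the trolley is moving at 2.06 m/s toward the emitter.

2.06 m/s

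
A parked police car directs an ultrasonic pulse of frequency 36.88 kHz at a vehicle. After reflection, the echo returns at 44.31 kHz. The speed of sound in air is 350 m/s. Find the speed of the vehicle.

Double Doppler shift off a moving reflector: f₂ = f₀ · (v + u)/(v − u) (u > 0 toward emitter).
Rearranging, u = v · (f₂ − f₀)/(f₂ + f₀) = 350 × 7.43/81.19 ≈ 32 m/s.
So the vehicle is moving at 32 m/s toward the emitter.

32 m/s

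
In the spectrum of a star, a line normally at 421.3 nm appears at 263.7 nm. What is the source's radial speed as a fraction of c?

0.437c

λ'/λ₀ = 0.6259 < 1 (blueshift), so the source is approaching.
λ'/λ₀ = √((1 − β)/(1 + β)) for an approaching source ⇒ β = (1 − r²)/(1 + r²) with r = λ'/λ₀.
β = (1 − 0.3918)/(1 + 0.3918) ≈ 0.437.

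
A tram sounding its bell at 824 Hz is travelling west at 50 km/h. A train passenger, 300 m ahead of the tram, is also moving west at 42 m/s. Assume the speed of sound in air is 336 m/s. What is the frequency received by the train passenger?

50 km/h = 13.89 m/s.
The train passenger is ahead, so the tram is moving toward it while the train passenger is moving away from the tram.
Both move, so f' = f · (v − v_o)/(v − v_s).
f' = 824 × (336 − 42)/(336 − 13.89) = 824 × 294/322.11 ≈ 752 Hz.

752 Hz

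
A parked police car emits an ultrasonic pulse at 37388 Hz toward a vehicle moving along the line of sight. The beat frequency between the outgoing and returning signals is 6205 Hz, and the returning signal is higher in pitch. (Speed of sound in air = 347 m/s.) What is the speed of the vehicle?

27 m/s

Double Doppler shift off a moving reflector: f₂ = f₀ · (v + u)/(v − u) (u > 0 toward emitter).
Returning signal is higher, so f₂ = f₀ + Δf = 37388 + 6205 = 43593 Hz.
Rearranging, u = v · (f₂ − f₀)/(f₂ + f₀) = 347 × 6205/80981 ≈ 27 m/s.
So the vehicle is moving at 27 m/s toward the emitter.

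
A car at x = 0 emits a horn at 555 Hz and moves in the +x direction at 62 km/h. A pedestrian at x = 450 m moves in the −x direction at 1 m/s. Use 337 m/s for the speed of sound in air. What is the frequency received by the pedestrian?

587 Hz

62 km/h = 17.22 m/s.
The observer lies on the +x side, so the source is heading toward the observer and the observer is heading toward the source.
With source approaching and observer approaching, f' = f · (v + v_o)/(v − v_s).
f' = 555 × (337 + 1)/(337 − 17.22) = 555 × 338/319.78 ≈ 587 Hz.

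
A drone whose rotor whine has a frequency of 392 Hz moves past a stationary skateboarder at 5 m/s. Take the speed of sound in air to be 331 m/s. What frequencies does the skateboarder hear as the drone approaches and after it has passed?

398 Hz approaching; 386 Hz receding

Approaching: f₁ = f · v/(v − v_s) = 392 × 331/326 ≈ 398 Hz.
Receding: f₂ = f · v/(v + v_s) = 392 × 331/336 ≈ 386 Hz.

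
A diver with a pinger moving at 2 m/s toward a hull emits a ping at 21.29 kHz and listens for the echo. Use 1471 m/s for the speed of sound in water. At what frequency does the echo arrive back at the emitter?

21.3 kHz

The hull receives the sound from a moving source: f₁ = f₀ · v/(v − v_e) = 21.29 × 1471/1469 ≈ 21.3 kHz.
On the return leg the diver with a pinger is a moving observer: f₂ = f₁ · (v + v_e)/v = 21.3 × 1473/1471 ≈ 21.3 kHz.
Equivalently f₂ = f₀ · (v + v_e)/(v − v_e).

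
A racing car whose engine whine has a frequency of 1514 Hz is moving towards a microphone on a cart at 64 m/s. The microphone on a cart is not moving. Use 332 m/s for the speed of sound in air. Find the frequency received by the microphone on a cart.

Only the source moves, toward the listener, so f' = f · v/(v − v_s).
f' = 1514 × 332/(332 − 64) = 1514 × 332/268 ≈ 1876 Hz.

1876 Hz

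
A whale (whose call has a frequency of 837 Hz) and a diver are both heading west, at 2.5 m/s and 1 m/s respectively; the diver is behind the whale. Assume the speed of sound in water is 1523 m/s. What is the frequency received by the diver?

The diver is behind, so the whale is moving away from it while the diver is moving toward the whale.
General Doppler shift: f' = f · (v + v_o)/(v + v_s).
f' = 837 × (1523 + 1)/(1523 + 2.5) = 837 × 1524/1525.5 ≈ 836 Hz.

836 Hz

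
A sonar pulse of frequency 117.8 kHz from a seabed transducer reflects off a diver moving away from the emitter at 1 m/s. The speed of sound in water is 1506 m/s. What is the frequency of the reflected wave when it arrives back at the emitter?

At the diver (a moving observer), f₁ = f₀ · (v − u)/v = 117.8 × 1505/1506 ≈ 117.7 kHz.
On reflection it acts as a source moving away from the stationary detector: f₂ = f₁ · v/(v + u) = 117.7 × 1506/1507 ≈ 117.6 kHz.

117.6 kHz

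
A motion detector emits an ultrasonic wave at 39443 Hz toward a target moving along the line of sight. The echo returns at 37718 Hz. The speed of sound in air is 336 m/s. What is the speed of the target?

7.5 m/s

Double Doppler shift off a moving reflector: f₂ = f₀ · (v + u)/(v − u) (u > 0 toward emitter).
Rearranging, u = v · (f₂ − f₀)/(f₂ + f₀) = 336 × -1725/77161 ≈ -7.5 m/s.
So the target is moving at 7.5 m/s away from the emitter.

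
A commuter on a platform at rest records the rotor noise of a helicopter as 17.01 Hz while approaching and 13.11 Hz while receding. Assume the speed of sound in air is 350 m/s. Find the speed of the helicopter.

f₁/f₂ = (v + v_s)/(v − v_s), so v_s = v · (f₁ − f₂)/(f₁ + f₂).
v_s = 350 × (17.01 − 13.11)/(17.01 + 13.11) = 350 × 3.90/30.12 ≈ 45 m/s.

45 m/s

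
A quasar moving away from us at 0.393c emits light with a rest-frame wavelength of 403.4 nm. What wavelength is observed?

611.1 nm

Relativistic Doppler for wavelength: λ' = λ₀ · √((1 + β)/(1 − β)).
λ' = 403.4 × √(1.3930/0.6070) = 403.4 × 1.51489 ≈ 611.1 nm.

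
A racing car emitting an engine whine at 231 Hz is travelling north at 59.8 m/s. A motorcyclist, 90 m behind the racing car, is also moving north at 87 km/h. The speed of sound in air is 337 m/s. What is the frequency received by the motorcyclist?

87 km/h = 24.17 m/s.
The motorcyclist is behind, so the racing car is moving away from it while the motorcyclist is moving toward the racing car.
General Doppler shift: f' = f · (v + v_o)/(v + v_s).
f' = 231 × (337 + 24.17)/(337 + 59.8) = 231 × 361.17/396.8 ≈ 210 Hz.

210 Hz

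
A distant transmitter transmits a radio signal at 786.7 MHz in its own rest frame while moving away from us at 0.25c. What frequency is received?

Relativistic Doppler for frequency: f' = f₀ · √((1 − β)/(1 + β)).
f' = 786.7 × √(0.7500/1.2500) = 786.7 × 0.77460 ≈ 609.4 MHz.

609.4 MHz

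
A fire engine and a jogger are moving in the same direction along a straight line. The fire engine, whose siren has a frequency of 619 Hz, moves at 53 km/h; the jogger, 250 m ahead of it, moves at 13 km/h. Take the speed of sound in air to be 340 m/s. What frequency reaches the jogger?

640 Hz

53 km/h = 14.72 m/s; 13 km/h = 3.611 m/s.
The jogger is ahead, so the fire engine is moving toward it while the jogger is moving away from the fire engine.
Both move, so f' = f · (v − v_o)/(v − v_s).
f' = 619 × (340 − 3.611)/(340 − 14.72) = 619 × 336.39/325.28 ≈ 640 Hz.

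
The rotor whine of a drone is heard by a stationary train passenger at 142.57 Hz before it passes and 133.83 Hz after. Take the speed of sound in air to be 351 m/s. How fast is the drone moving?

f₁/f₂ = (v + v_s)/(v − v_s), so v_s = v · (f₁ − f₂)/(f₁ + f₂).
v_s = 351 × (142.57 − 133.83)/(142.57 + 133.83) = 351 × 8.74/276.40 ≈ 11.1 m/s.

11.1 m/s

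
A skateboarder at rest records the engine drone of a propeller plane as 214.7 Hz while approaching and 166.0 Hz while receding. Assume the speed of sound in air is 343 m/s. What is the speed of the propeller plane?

44 m/s

f₁/f₂ = (v + v_s)/(v − v_s), so v_s = v · (f₁ − f₂)/(f₁ + f₂).
v_s = 343 × (214.7 − 166.0)/(214.7 + 166.0) = 343 × 48.7/380.7 ≈ 44 m/s.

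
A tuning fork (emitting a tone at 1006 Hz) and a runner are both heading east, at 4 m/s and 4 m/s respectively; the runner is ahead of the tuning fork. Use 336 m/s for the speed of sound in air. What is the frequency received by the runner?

1006 Hz

The runner is ahead, so the tuning fork is moving toward it while the runner is moving away from the tuning fork.
With source approaching and observer receding, f' = f · (v − v_o)/(v − v_s).
f' = 1006 × (336 − 4)/(336 − 4) = 1006 × 332/332 ≈ 1006 Hz.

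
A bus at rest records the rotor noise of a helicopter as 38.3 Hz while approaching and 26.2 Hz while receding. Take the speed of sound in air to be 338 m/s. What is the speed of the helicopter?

63 m/s

f₁/f₂ = (v + v_s)/(v − v_s), so v_s = v · (f₁ − f₂)/(f₁ + f₂).
v_s = 338 × (38.3 − 26.2)/(38.3 + 26.2) = 338 × 12.1/64.5 ≈ 63 m/s.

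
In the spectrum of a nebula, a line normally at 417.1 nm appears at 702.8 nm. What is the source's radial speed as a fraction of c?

λ'/λ₀ = 1.6850 > 1 (redshift), so the source is receding.
λ'/λ₀ = √((1 + β)/(1 − β)) for a receding source ⇒ β = (r² − 1)/(r² + 1) with r = λ'/λ₀.
β = (2.8391 − 1)/(2.8391 + 1) ≈ 0.479.

0.479c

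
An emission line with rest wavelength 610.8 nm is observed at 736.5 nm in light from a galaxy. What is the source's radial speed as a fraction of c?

0.185c

λ'/λ₀ = 1.2058 > 1 (redshift), so the source is receding.
λ'/λ₀ = √((1 + β)/(1 − β)) for a receding source ⇒ β = (r² − 1)/(r² + 1) with r = λ'/λ₀.
β = (1.4539 − 1)/(1.4539 + 1) ≈ 0.185.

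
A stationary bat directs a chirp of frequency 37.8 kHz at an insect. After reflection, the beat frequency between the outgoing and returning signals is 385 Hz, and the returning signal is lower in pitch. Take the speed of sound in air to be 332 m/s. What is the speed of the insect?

Double Doppler shift off a moving reflector: f₂ = f₀ · (v + u)/(v − u) (u > 0 toward emitter).
Returning signal is lower, so f₂ = f₀ − Δf = 37800 − 385 = 37415 Hz.
Rearranging, u = v · (f₂ − f₀)/(f₂ + f₀) = 332 × -385/75215 ≈ -1.70 m/s.
So the insect is moving at 1.70 m/s away from the emitter.

1.70 m/s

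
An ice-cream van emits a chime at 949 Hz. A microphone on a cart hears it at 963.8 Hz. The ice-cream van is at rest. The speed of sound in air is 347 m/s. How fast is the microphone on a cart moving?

5.4 m/s

f' > f, so the microphone on a cart is approaching.
f' = f · (v + v_o)/v ⇒ v_o = v · |f'/f − 1|.
v_o = 347 × |963.8/949 − 1| = 347 × 0.0156 ≈ 5.4 m/s.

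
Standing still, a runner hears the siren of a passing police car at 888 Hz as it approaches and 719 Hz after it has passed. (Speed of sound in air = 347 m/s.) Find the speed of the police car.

f₁/f₂ = (v + v_s)/(v − v_s), so v_s = v · (f₁ − f₂)/(f₁ + f₂).
v_s = 347 × (888 − 719)/(888 + 719) = 347 × 169/1607 ≈ 36 m/s.

36 m/s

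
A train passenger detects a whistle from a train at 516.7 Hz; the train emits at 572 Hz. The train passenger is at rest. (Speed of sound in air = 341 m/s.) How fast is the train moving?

f' < f, so the train is receding.
f' = f · v/(v + v_s) ⇒ v_s = v · |1 − f/f'|.
v_s = 341 × |1 − 572/516.7| = 341 × 0.107 ≈ 36 m/s.

36 m/s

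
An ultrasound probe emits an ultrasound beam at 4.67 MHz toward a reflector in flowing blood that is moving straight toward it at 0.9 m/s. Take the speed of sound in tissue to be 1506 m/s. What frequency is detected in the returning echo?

At the reflector in flowing blood (a moving observer), f₁ = f₀ · (v + u)/v = 4.67 × 1506.9/1506 ≈ 4.673 MHz.
The reflection then acts as a moving source: f₂ = f₁ · v/(v − u) ≈ 4.676 MHz.

4.676 MHz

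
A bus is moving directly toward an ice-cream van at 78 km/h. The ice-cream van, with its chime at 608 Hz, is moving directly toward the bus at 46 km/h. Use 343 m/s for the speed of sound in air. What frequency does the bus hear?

671 Hz

46 km/h = 12.78 m/s; 78 km/h = 21.67 m/s.
With source approaching and observer approaching, f' = f · (v + v_o)/(v − v_s).
f' = 608 × (343 + 21.67)/(343 − 12.78) = 608 × 364.67/330.22 ≈ 671 Hz.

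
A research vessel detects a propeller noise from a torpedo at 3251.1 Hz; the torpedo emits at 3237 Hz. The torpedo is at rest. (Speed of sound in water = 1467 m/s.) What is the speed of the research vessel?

6.4 m/s

f' > f, so the research vessel is approaching.
f' = f · (v + v_o)/v ⇒ v_o = v · |f'/f − 1|.
v_o = 1467 × |3251.1/3237 − 1| = 1467 × 0.004356 ≈ 6.4 m/s.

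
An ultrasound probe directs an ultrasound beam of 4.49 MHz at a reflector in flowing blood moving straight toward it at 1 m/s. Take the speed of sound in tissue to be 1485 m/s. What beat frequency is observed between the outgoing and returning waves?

6051 Hz

At the reflector in flowing blood (a moving observer), f₁ = f₀ · (v + u)/v = 4.49 × 1486/1485 ≈ 4.49302 MHz.
On reflection it acts as a source moving toward the stationary detector: f₂ = f₁ · v/(v − u) = 4.49302 × 1485/1484 ≈ 4.49605 MHz.
Equivalently f₂ = f₀ · (v + u)/(v − u).
Beat frequency (with f₀ = 4490000 Hz): |f₂ − f₀| = 2u·f₀/(v − u) = 2 × 1 × 4490000/1484 ≈ 6051 Hz.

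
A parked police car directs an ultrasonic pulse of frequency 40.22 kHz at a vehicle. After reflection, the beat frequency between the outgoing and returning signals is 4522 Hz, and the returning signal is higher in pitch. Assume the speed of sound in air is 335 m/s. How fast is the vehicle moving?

17.8 m/s

Double Doppler shift off a moving reflector: f₂ = f₀ · (v + u)/(v − u) (u > 0 toward emitter).
Returning signal is higher, so f₂ = f₀ + Δf = 40220 + 4522 = 44742 Hz.
Rearranging, u = v · (f₂ − f₀)/(f₂ + f₀) = 335 × 4522/84962 ≈ 17.8 m/s.
So the vehicle is moving at 17.8 m/s toward the emitter.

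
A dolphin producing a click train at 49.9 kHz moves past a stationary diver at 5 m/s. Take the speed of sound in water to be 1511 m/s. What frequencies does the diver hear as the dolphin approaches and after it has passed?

Approaching: f₁ = f · v/(v − v_s) = 49.9 × 1511/1506 ≈ 50.1 kHz.
Receding: f₂ = f · v/(v + v_s) = 49.9 × 1511/1516 ≈ 49.7 kHz.

50.1 kHz approaching; 49.7 kHz receding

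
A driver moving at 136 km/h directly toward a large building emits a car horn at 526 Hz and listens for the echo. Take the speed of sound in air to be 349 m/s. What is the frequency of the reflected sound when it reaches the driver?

654 Hz

136 km/h = 37.78 m/s.
The large building receives the sound from a moving source: f₁ = f₀ · v/(v − v_e) = 526 × 349/311.22 ≈ 590 Hz.
On the return leg the driver is a moving observer: f₂ = f₁ · (v + v_e)/v = 590 × 386.78/349 ≈ 654 Hz.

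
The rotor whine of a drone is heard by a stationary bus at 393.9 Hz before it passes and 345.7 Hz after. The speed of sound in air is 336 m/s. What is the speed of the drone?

f₁/f₂ = (v + v_s)/(v − v_s), so v_s = v · (f₁ − f₂)/(f₁ + f₂).
v_s = 336 × (393.9 − 345.7)/(393.9 + 345.7) = 336 × 48.2/739.6 ≈ 21.9 m/s.

21.9 m/s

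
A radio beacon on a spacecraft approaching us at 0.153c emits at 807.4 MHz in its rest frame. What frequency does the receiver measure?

Relativistic Doppler for frequency: f' = f₀ · √((1 + β)/(1 − β)).
f' = 807.4 × √(1.1530/0.8470) = 807.4 × 1.16674 ≈ 942.0 MHz.

942.0 MHz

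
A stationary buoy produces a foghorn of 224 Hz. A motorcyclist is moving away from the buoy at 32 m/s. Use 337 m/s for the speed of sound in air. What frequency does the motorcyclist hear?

203 Hz

Only the observer moves, away from the source, so f' = f · (v − v_o)/v.
f' = 224 × (337 − 32)/337 = 224 × 305/337 ≈ 203 Hz.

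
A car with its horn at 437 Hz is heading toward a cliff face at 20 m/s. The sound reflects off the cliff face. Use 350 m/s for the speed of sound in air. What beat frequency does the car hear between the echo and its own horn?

53.0 Hz

The cliff face receives the sound from a moving source: f₁ = f₀ · v/(v − v_e) = 437 × 350/330 ≈ 463.5 Hz.
On the return leg the car is a moving observer: f₂ = f₁ · (v + v_e)/v = 463.5 × 370/350 ≈ 490.0 Hz.
Beat against the emitted tone: |f₂ − f₀| = 2v_e·f₀/(v − v_e) = 2 × 20 × 437/330 ≈ 53.0 Hz.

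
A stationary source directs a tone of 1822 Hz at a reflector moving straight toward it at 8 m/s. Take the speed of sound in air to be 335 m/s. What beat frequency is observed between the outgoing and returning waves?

89 Hz

The reflector first receives the wave as a moving observer: f₁ = f₀ · (v + u)/v = 1822 × (335 + 8)/335 ≈ 1865.5 Hz.
On reflection it acts as a source moving toward the stationary detector: f₂ = f₁ · v/(v − u) = 1865.5 × 335/327 ≈ 1911.1 Hz.
Beat frequency: |f₂ − f₀| = 2u·f₀/(v − u) = 2 × 8 × 1822/327 ≈ 89 Hz.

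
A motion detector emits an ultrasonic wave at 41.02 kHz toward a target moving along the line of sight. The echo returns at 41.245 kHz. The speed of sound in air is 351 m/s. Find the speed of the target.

Double Doppler shift off a moving reflector: f₂ = f₀ · (v + u)/(v − u) (u > 0 toward emitter).
Rearranging, u = v · (f₂ − f₀)/(f₂ + f₀) = 351 × 0.225/82.265 ≈ 0.96 m/s.
So the target is moving at 0.96 m/s toward the emitter.

0.96 m/s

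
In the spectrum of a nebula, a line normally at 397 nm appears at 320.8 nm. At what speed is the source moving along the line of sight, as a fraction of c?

λ'/λ₀ = 0.8081 < 1 (blueshift), so the source is approaching.
λ'/λ₀ = √((1 − β)/(1 + β)) for an approaching source ⇒ β = (1 − r²)/(1 + r²) with r = λ'/λ₀.
β = (1 − 0.6530)/(1 + 0.6530) ≈ 0.210.

0.210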